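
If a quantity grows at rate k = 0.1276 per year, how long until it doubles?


Exponential growth: P(t) = P₀ e^(0.1276t). Set P(t)/P₀ = 2: e^(0.1276t) = 2.
Solve: t = ln(2)/0.1276 ≈ 5.43 years.


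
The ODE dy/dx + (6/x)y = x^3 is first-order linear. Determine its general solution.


P(x) = 6/x ⇒ μ = x^6.
(x^6 y)' = x^9 ⇒ x^6 y = x^10/(10) + C.
Solve for y: y = (1/10)x^4 + C/x^6.


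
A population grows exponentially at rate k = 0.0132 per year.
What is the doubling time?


Exponential growth: P(t) = P₀ e^(0.0132t). Set P(t)/P₀ = 2: e^(0.0132t) = 2.
Solve: t = ln(2)/0.0132 ≈ 52.51 years.


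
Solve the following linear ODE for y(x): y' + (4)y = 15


P(x) = 4, Q(x) = 15; integrating factor μ = e^(4x).
(μ y)' = 15e^(4x) ⇒ μ y = (15/4)e^(4x) + C.
Divide by μ: y = 15/4 + Ce^(-4x).


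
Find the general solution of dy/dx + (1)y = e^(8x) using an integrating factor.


P(x) = 1 ⇒ μ = e^(x).
(μ y)' = e^(9x) ⇒ μ y = e^(9x)/9 + C.
Divide by μ: y = (1/9)e^(8x) + Ce^(-x).


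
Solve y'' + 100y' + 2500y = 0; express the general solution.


Characteristic equation: r² + 100r + 2500 = 0, i.e. (r + 50)² = 0.
Repeated root r = -50; include an x factor for the second linearly independent solution.
General solution: y = (C₁ + C₂x)e^(-50x).


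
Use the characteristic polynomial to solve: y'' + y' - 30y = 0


Characteristic equation: r² + r - 30 = 0.
Factor: (r - 5)(r + 6) = 0 ⇒ r = 5, -6 (distinct real).
General solution: y = C₁e^(5x) + C₂e^(-6x).


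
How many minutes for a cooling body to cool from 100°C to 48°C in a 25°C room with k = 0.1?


From T(t) = T_a + (T₀ - T_a)e^(-kt), set T(t) = 48:
(48 - 25) / (100 - 25) = e^(-0.1t), so t = -ln(0.307)/0.1 ≈ 11.8 minutes.


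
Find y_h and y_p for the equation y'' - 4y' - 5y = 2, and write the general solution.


Characteristic roots of r² - 4r - 5 = 0 are 5, -1.
y_h = C₁e^(5x) + C₂e^(-x).
Forcing exponent 0 is not a characteristic root; try y_p = A.
Substitute: A·(0 + (-4)·0 + (-5)) = A·-5 = 2, so A = -2/5.
General solution: y = C₁e^(5x) + C₂e^(-x) - 2/5.


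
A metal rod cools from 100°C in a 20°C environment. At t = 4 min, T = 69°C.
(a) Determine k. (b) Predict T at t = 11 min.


Newton's law: T(t) = T_a + (T₀ - T_a)e^(-kt).
(a) Use T(4) = 69: (69 - 20)/(100 - 20) = e^(-k·4), so k = -ln(0.613)/4 ≈ 0.1226.
(b) Apply k to t = 11: T(11) = 20 + (80)e^(-1.348) ≈ 40.8°C.


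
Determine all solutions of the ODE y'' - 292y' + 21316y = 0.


Characteristic equation: r² - 292r + 21316 = 0, i.e. (r - 146)² = 0.
Repeated root r = 146; include an x factor for the second linearly independent solution.
General solution: y = (C₁ + C₂x)e^(146x).


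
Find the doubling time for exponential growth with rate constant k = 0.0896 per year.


Exponential growth: P(t) = P₀ e^(0.0896t). Set P(t)/P₀ = 2: e^(0.0896t) = 2.
Solve: t = ln(2)/0.0896 ≈ 7.74 years.


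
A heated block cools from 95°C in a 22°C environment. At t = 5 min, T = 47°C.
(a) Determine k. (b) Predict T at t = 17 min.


Newton's law: T(t) = T_a + (T₀ - T_a)e^(-kt).
(a) Use T(5) = 47: (47 - 22)/(95 - 22) = e^(-k·5), so k = -ln(0.342)/5 ≈ 0.2143.
(b) Apply k to t = 17: T(17) = 22 + (73)e^(-3.643) ≈ 23.9°C.


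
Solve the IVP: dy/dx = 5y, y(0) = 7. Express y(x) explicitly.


General solution of y' = 5y is y = Ce^(5x).
Apply y(0) = 7: C = 7.
Particular solution: y = 7e^(5x).


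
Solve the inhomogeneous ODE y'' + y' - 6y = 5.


Characteristic roots of r² + r - 6 = 0 are -3, 2.
y_h = C₁e^(-3x) + C₂e^(2x).
Forcing exponent 0 is not a characteristic root; try y_p = A.
Substitute: A·(0 + (1)·0 + (-6)) = A·-6 = 5, so A = -5/6.
General solution: y = C₁e^(-3x) + C₂e^(2x) - 5/6.


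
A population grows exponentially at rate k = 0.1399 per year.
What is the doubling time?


Exponential growth: P(t) = P₀ e^(0.1399t). Set P(t)/P₀ = 2: e^(0.1399t) = 2.
Solve: t = ln(2)/0.1399 ≈ 4.95 years.


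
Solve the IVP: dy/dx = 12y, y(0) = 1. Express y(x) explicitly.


General solution of y' = 12y is y = Ce^(12x).
Apply y(0) = 1: C = 1.
Particular solution: y = e^(12x).


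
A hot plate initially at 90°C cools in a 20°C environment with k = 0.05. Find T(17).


Newton's law: dT/dt = -k(T - T_a) has solution T(t) = T_a + (T₀ - T_a)e^(-kt).
Plug in T_a = 20, T₀ = 90, k = 0.05, t = 17: T(17) = 20 + (70)e^(-0.85) ≈ 49.9°C.


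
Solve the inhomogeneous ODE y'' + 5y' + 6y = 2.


Characteristic roots of r² + 5r + 6 = 0 are -2, -3.
y_h = C₁e^(-2x) + C₂e^(-3x).
Constant forcing; try y_p = A. Then 6A = 2 ⇒ A = 1/3.
General solution: y = C₁e^(-2x) + C₂e^(-3x) + 1/3.


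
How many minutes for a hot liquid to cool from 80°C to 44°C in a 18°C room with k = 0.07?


From T(t) = T_a + (T₀ - T_a)e^(-kt), set T(t) = 44:
(44 - 18) / (80 - 18) = e^(-0.07t), so t = -ln(0.419)/0.07 ≈ 12.4 minutes.


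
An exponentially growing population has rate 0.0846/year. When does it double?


Exponential growth: P(t) = P₀ e^(0.0846t). Set P(t)/P₀ = 2: e^(0.0846t) = 2.
Solve: t = ln(2)/0.0846 ≈ 8.19 years.


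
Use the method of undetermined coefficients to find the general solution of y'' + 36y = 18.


Homogeneous part: r² + 36 = 0 ⇒ r = ±6i, so y_h = C₁cos(6x) + C₂sin(6x).
Try constant y_p = A; plug in: 36A = 18 ⇒ A = 1/2.
General solution: y = C₁cos(6x) + C₂sin(6x) + 1/2.


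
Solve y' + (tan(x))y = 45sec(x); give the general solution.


P(x) = tan(x) ⇒ μ = e^(∫tan(x)dx) = sec(x).
(sec(x) y)' = 45sec²(x) ⇒ sec(x) y = 45tan(x) + C.
Multiply by cos(x): y = 45sin(x) + C·cos(x).


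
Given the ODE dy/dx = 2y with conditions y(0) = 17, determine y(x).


General solution of y' = 2y is y = Ce^(2x).
Apply y(0) = 17: C = 17.
Particular solution: y = 17e^(2x).


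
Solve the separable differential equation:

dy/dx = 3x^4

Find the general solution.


Integrate both sides with respect to x: y = ∫ 3x^4 dx = (3/5)x^5 + C.


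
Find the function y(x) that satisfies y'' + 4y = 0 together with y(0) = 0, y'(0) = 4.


Characteristic roots of r² + 4 = 0 are ±2i, so y = C₁cos(2x) + C₂sin(2x).
Apply y(0) = 0: C₁ = 0. Differentiate and apply y'(0) = 4: 2·C₂ = 4, so C₂ = 2.
Particular solution: y = 2sin(2x).


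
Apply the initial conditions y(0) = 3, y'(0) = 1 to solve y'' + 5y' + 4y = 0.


Characteristic roots of r² + 5r + 4 = 0 are -1, -4.
General solution y = c₁ e^(-x) + c₂ e^(-4x).
Apply y(0) = 3: c₁ + c₂ = 3. Apply y'(0) = 1: -1 c₁ - 4 c₂ = 1.
Solve: c₁ = 13/3, c₂ = -4/3.
Particular solution: y = (13/3)e^(-x) - (4/3)e^(-4x).


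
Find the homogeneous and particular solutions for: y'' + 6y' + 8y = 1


Characteristic roots of r² + 6r + 8 = 0 are -2, -4.
y_h = C₁e^(-2x) + C₂e^(-4x).
Constant forcing; try y_p = A. Then 8A = 1 ⇒ A = 1/8.
General solution: y = C₁e^(-2x) + C₂e^(-4x) + 1/8.


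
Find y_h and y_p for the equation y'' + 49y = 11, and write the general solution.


Homogeneous part: r² + 49 = 0 ⇒ r = ±7i, so y_h = C₁cos(7x) + C₂sin(7x).
Try constant y_p = A; plug in: 49A = 11 ⇒ A = 11/49.
General solution: y = C₁cos(7x) + C₂sin(7x) + 11/49.


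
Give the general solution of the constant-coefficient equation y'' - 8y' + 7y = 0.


Characteristic equation: r² - 8r + 7 = 0.
Factor: (r - 1)(r - 7) = 0 ⇒ r = 1, 7 (distinct real).
General solution: y = C₁e^(x) + C₂e^(7x).


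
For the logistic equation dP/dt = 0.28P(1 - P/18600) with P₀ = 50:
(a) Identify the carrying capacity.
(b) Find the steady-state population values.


Logistic ODE dP/dt = 0.28P(1 - P/18600) has equilibria where dP/dt = 0, i.e. P = 0 or P = 18600.
The coefficient (1 - P/K) = 0 when P = K, identifying K = 18600 as the carrying capacity.
(a) K = 18600; (b) equilibria P = 0 and P = 18600.


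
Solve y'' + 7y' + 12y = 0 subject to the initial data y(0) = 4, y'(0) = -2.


Characteristic roots of r² + 7r + 12 = 0 are -4, -3.
General solution y = c₁ e^(-4x) + c₂ e^(-3x).
Apply y(0) = 4: c₁ + c₂ = 4. Apply y'(0) = -2: -4 c₁ - 3 c₂ = -2.
Solve: c₁ = -10, c₂ = 14.
Particular solution: y = -10e^(-4x) + 14e^(-3x).


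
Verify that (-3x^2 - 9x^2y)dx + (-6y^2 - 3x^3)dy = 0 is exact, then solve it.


Check exactness: ∂M/∂y = -9x^2 and ∂N/∂x = -9x^2; equal, so the equation is exact.
Integrate M with respect to x (treating y as constant): ∫M dx = -x^3 - 3x^3y + h(y).
Differentiate w.r.t. y and set equal to N: the x-dependent terms already match, leaving h'(y) = -6y^2. Integrate: h(y) = -2y^3.
So F(x,y) = -2y^3 - x^3 - 3x^3y.
General solution: -2y^3 - x^3 - 3x^3y = C.


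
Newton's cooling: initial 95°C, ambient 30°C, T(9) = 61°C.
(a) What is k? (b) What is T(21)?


Newton's law: T(t) = T_a + (T₀ - T_a)e^(-kt).
(a) Use T(9) = 61: (61 - 30)/(95 - 30) = e^(-k·9), so k = -ln(0.477)/9 ≈ 0.0823.
(b) Apply k to t = 21: T(21) = 30 + (65)e^(-1.728) ≈ 41.6°C.


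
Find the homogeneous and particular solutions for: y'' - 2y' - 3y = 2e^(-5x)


Characteristic roots of r² - 2r - 3 = 0 are -1, 3.
y_h = C₁e^(-x) + C₂e^(3x).
Forcing exponent -5 is not a characteristic root; try y_p = Ae^(-5x).
Substitute: A·(25 + (-2)·-5 + (-3)) = A·32 = 2, so A = 1/16.
General solution: y = C₁e^(-x) + C₂e^(3x) + (1/16)e^(-5x).


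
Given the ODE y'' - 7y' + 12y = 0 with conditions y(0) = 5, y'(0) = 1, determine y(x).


Characteristic roots of r² - 7r + 12 = 0 are 3, 4.
General solution y = c₁ e^(3x) + c₂ e^(4x).
Apply y(0) = 5: c₁ + c₂ = 5. Apply y'(0) = 1: 3 c₁ + 4 c₂ = 1.
Solve: c₁ = 19, c₂ = -14.
Particular solution: y = 19e^(3x) - 14e^(4x).


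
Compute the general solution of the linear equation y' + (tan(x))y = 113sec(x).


P(x) = tan(x) ⇒ μ = e^(∫tan(x)dx) = sec(x).
(sec(x) y)' = 113sec²(x) ⇒ sec(x) y = 113tan(x) + C.
Multiply by cos(x): y = 113sin(x) + C·cos(x).


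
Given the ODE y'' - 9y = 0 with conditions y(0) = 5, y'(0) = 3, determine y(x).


Characteristic roots of r² - 9 = 0 are 3, -3.
General solution y = c₁ e^(3x) + c₂ e^(-3x).
Apply y(0) = 5: c₁ + c₂ = 5. Apply y'(0) = 3: 3 c₁ - 3 c₂ = 3.
Solve: c₁ = 3, c₂ = 2.
Particular solution: y = 3e^(3x) + 2e^(-3x).


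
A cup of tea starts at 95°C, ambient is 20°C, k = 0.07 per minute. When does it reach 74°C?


From T(t) = T_a + (T₀ - T_a)e^(-kt), set T(t) = 74:
(74 - 20) / (95 - 20) = e^(-0.07t), so t = -ln(0.720)/0.07 ≈ 4.7 minutes.


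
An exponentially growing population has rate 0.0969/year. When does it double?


Exponential growth: P(t) = P₀ e^(0.0969t). Set P(t)/P₀ = 2: e^(0.0969t) = 2.
Solve: t = ln(2)/0.0969 ≈ 7.15 years.


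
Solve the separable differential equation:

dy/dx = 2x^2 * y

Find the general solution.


Separate variables: dy/y = 2x^2 dx.
Integrate: ln|y| = (2/3)x^3 + C₀.
Exponentiate: y = Ce^((2/3)x^3).


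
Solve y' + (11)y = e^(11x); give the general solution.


P(x) = 11 ⇒ μ = e^(11x).
(μ y)' = e^(22x) ⇒ μ y = (1/22)e^(22x) + C.
Divide by μ: y = (1/22)e^(11x) + Ce^(-11x).


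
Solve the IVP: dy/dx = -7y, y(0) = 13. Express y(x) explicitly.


General solution of y' = -7y is y = Ce^(-7x).
Apply y(0) = 13: C = 13.
Particular solution: y = 13e^(-7x).


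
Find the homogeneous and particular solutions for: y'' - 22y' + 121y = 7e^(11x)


Characteristic polynomial (r - 11)² = 0; repeated root r = 11.
y_h = (C₁ + C₂x)e^(11x). Forcing matches the repeated root (resonance), so try y_p = Ax² e^(11x).
Substitute and solve for A: 2A = 7, so A = 7/2.
General solution: y = (C₁ + C₂x + (7/2)x²)e^(11x).


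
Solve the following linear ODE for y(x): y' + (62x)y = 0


P(x) = 62x ⇒ μ = e^(31x²).
Q(x) = 0 so μ y is constant: y = Ce^(-31x²).


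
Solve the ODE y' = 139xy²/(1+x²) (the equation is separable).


Separate: dy/y² = 139x/(1+x²) dx.
Integrate LHS: ∫ dy/y² = -1/y.
Integrate RHS via u = 1+x²: (139/2)ln(1+x²) + C.
Result: -1/y = (139/2)ln(1+x²) + C.


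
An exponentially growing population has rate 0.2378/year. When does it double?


Exponential growth: P(t) = P₀ e^(0.2378t). Set P(t)/P₀ = 2: e^(0.2378t) = 2.
Solve: t = ln(2)/0.2378 ≈ 2.91 years.


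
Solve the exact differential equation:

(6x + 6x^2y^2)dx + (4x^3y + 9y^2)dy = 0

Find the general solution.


Check exactness: ∂M/∂y = 12x^2y and ∂N/∂x = 12x^2y; equal, so the equation is exact.
Integrate M with respect to x (treating y as constant): ∫M dx = 3x^2 + 2x^3y^2 + h(y).
Differentiate w.r.t. y and set equal to N: the x-dependent terms already match, leaving h'(y) = 9y^2. Integrate: h(y) = 3y^3.
So F(x,y) = 3x^2 + 2x^3y^2 + 3y^3.
General solution: 3x^2 + 2x^3y^2 + 3y^3 = C.


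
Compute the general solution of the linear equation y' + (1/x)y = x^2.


P(x) = 1/x ⇒ μ = x^1.
(x^1 y)' = x^3 ⇒ x^1 y = x^4/(4) + C.
Solve for y: y = (1/4)x^3 + C/x^1.


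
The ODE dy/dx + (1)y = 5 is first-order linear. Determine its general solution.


P(x) = 1, Q(x) = 5; integrating factor μ = e^(x).
(μ y)' = 5e^(x) ⇒ μ y = 5e^(x) + C.
Divide by μ: y = 5 + Ce^(-x).


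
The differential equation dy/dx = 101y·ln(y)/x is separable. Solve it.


Separate: dy/[y ln(y)] = 101 dx/x.
Substitute u = ln(y): du/u = 101 dx/x.
Integrate: ln|ln(y)| = 101ln|x| + C₀, hence ln(y) = C·x^101.


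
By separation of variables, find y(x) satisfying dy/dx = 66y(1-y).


Separate: dy/[y(1-y)] = 66 dx.
Partial fractions: 1/[y(1-y)] = 1/y + 1/(1-y).
Integrate: ln|y/(1-y)| = 66x + C₀.
Solve for y: y = 1/(1 + Ce^(-66x)).


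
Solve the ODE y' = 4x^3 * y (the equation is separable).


Separate variables: dy/y = 4x^3 dx.
Integrate: ln|y| = x^4 + C₀.
Exponentiate: y = Ce^(x^4).


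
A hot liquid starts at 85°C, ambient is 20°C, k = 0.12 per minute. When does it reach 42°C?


From T(t) = T_a + (T₀ - T_a)e^(-kt), set T(t) = 42:
(42 - 20) / (85 - 20) = e^(-0.12t), so t = -ln(0.338)/0.12 ≈ 9.0 minutes.


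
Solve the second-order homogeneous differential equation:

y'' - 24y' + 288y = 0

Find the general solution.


Characteristic equation: r² - 24r + 288 = 0.
Discriminant is negative; roots r = 12 ± 12i (complex conjugate pair).
General solution uses e^(α x)(C₁ cos(β x) + C₂ sin(β x)): y = e^(12x)(C₁cos(12x) + C₂sin(12x)).


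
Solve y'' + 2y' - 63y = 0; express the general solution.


Characteristic equation: r² + 2r - 63 = 0.
Factor: (r - 7)(r + 9) = 0 ⇒ r = 7, -9 (distinct real).
General solution: y = C₁e^(7x) + C₂e^(-9x).


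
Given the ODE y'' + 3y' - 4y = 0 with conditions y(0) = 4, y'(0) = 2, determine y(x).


Characteristic roots of r² + 3r - 4 = 0 are -4, 1.
General solution y = c₁ e^(-4x) + c₂ e^(x).
Apply y(0) = 4: c₁ + c₂ = 4. Apply y'(0) = 2: -4 c₁ + 1 c₂ = 2.
Solve: c₁ = 2/5, c₂ = 18/5.
Particular solution: y = (2/5)e^(-4x) + (18/5)e^(x).


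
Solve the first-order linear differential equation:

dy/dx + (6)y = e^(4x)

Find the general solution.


P(x) = 6 ⇒ μ = e^(6x).
(μ y)' = e^(10x) ⇒ μ y = e^(10x)/10 + C.
Divide by μ: y = (1/10)e^(4x) + Ce^(-6x).


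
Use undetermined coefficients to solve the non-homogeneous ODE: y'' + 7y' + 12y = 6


Characteristic roots of r² + 7r + 12 = 0 are -3, -4.
y_h = C₁e^(-3x) + C₂e^(-4x).
Constant forcing; try y_p = A. Then 12A = 6 ⇒ A = 1/2.
General solution: y = C₁e^(-3x) + C₂e^(-4x) + 1/2.


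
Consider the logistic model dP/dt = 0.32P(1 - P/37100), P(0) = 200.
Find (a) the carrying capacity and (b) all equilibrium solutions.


Logistic ODE dP/dt = 0.32P(1 - P/37100) has equilibria where dP/dt = 0, i.e. P = 0 or P = 37100.
The coefficient (1 - P/K) = 0 when P = K, identifying K = 37100 as the carrying capacity.
(a) K = 37100; (b) equilibria P = 0 and P = 37100.


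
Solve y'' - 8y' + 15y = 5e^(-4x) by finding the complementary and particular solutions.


Characteristic roots of r² - 8r + 15 = 0 are 5, 3.
y_h = C₁e^(5x) + C₂e^(3x).
Forcing exponent -4 is not a characteristic root; try y_p = Ae^(-4x).
Substitute: A·(16 + (-8)·-4 + (15)) = A·63 = 5, so A = 5/63.
General solution: y = C₁e^(5x) + C₂e^(3x) + (5/63)e^(-4x).


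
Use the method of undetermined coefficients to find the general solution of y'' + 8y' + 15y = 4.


Characteristic roots of r² + 8r + 15 = 0 are -3, -5.
y_h = C₁e^(-3x) + C₂e^(-5x).
Constant forcing; try y_p = A. Then 15A = 4 ⇒ A = 4/15.
General solution: y = C₁e^(-3x) + C₂e^(-5x) + 4/15.


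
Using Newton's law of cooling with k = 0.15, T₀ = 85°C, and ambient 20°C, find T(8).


Newton's law: dT/dt = -k(T - T_a) has solution T(t) = T_a + (T₀ - T_a)e^(-kt).
Plug in T_a = 20, T₀ = 85, k = 0.15, t = 8: T(8) = 20 + (65)e^(-1.20) ≈ 39.6°C.


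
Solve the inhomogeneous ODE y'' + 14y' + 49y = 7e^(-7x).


Characteristic polynomial (r + 7)² = 0; repeated root r = -7.
y_h = (C₁ + C₂x)e^(-7x). Forcing matches the repeated root (resonance), so try y_p = Ax² e^(-7x).
Substitute and solve for A: 2A = 7, so A = 7/2.
General solution: y = (C₁ + C₂x + (7/2)x²)e^(-7x).


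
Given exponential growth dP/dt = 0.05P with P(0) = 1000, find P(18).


The ODE dP/dt = 0.05P has solution P(t) = P(0)e^(0.05t).
Substitute P(0) = 1000 and t = 18: P(18) = 1000 e^(0.90) ≈ 2460.


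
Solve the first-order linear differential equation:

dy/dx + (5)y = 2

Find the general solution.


P(x) = 5, Q(x) = 2; integrating factor μ = e^(5x).
(μ y)' = 2e^(5x) ⇒ μ y = (2/5)e^(5x) + C.
Divide by μ: y = 2/5 + Ce^(-5x).


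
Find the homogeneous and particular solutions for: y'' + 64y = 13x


Homogeneous: r² + 64 = 0 ⇒ r = ±8i, y_h = C₁cos(8x) + C₂sin(8x).
Polynomial forcing; try y_p = Ax + B. Then y_p'' + 64 y_p = 64(Ax + B) = 13x, so B = 0 and A = 13/64.
General solution: y = C₁cos(8x) + C₂sin(8x) + (13/64)x.


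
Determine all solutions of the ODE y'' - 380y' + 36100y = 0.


Characteristic equation: r² - 380r + 36100 = 0, i.e. (r - 190)² = 0.
Repeated root r = 190; include an x factor for the second linearly independent solution.
General solution: y = (C₁ + C₂x)e^(190x).


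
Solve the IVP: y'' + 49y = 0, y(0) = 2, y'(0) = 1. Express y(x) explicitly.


Characteristic roots of r² + 49 = 0 are ±7i, so y = C₁cos(7x) + C₂sin(7x).
Apply y(0) = 2: C₁ = 2. Differentiate and apply y'(0) = 1: 7·C₂ = 1, so C₂ = 1/7.
Particular solution: y = 2cos(7x) + (1/7)sin(7x).


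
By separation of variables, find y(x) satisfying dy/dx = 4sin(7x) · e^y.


Separate: e^(-y) dy = 4sin(7x) dx.
Integrate: -e^(-y) = -(4/7)cos(7x) + C₀.
Rearrange: e^(-y) = (4/7)cos(7x) + C.


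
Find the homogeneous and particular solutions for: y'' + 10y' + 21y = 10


Characteristic roots of r² + 10r + 21 = 0 are -7, -3.
y_h = C₁e^(-7x) + C₂e^(-3x).
Constant forcing; try y_p = A. Then 21A = 10 ⇒ A = 10/21.
General solution: y = C₁e^(-7x) + C₂e^(-3x) + 10/21.


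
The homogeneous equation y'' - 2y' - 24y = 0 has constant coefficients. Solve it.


Characteristic equation: r² - 2r - 24 = 0.
Factor: (r - 6)(r + 4) = 0 ⇒ r = 6, -4 (distinct real).
General solution: y = C₁e^(6x) + C₂e^(-4x).


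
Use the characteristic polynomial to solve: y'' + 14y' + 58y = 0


Characteristic equation: r² + 14r + 58 = 0.
Discriminant is negative; roots r = -7 ± 3i (complex conjugate pair).
General solution uses e^(α x)(C₁ cos(β x) + C₂ sin(β x)): y = e^(-7x)(C₁cos(3x) + C₂sin(3x)).


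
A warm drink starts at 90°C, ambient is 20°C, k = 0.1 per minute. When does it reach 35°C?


From T(t) = T_a + (T₀ - T_a)e^(-kt), set T(t) = 35:
(35 - 20) / (90 - 20) = e^(-0.1t), so t = -ln(0.214)/0.1 ≈ 15.4 minutes.


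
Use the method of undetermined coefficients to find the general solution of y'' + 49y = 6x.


Homogeneous: r² + 49 = 0 ⇒ r = ±7i, y_h = C₁cos(7x) + C₂sin(7x).
Polynomial forcing; try y_p = Ax + B. Then y_p'' + 49 y_p = 49(Ax + B) = 6x, so B = 0 and A = 6/49.
General solution: y = C₁cos(7x) + C₂sin(7x) + (6/49)x.


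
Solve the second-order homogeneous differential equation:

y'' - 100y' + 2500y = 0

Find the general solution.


Characteristic equation: r² - 100r + 2500 = 0, i.e. (r - 50)² = 0.
Repeated root r = 50; include an x factor for the second linearly independent solution.
General solution: y = (C₁ + C₂x)e^(50x).


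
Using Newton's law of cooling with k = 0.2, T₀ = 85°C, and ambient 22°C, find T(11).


Newton's law: dT/dt = -k(T - T_a) has solution T(t) = T_a + (T₀ - T_a)e^(-kt).
Plug in T_a = 22, T₀ = 85, k = 0.2, t = 11: T(11) = 22 + (63)e^(-2.20) ≈ 29.0°C.


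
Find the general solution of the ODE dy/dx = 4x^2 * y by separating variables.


Separate variables: dy/y = 4x^2 dx.
Integrate: ln|y| = (4/3)x^3 + C₀.
Exponentiate: y = Ce^((4/3)x^3).


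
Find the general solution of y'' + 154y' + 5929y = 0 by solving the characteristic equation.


Characteristic equation: r² + 154r + 5929 = 0, i.e. (r + 77)² = 0.
Repeated root r = -77; include an x factor for the second linearly independent solution.
General solution: y = (C₁ + C₂x)e^(-77x).


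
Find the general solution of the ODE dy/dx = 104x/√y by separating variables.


Separate: √y dy = 104x dx.
Integrate: (2/3)y^(3/2) = 52x² + C.


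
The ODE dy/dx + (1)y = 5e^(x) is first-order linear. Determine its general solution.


P(x) = 1 ⇒ μ = e^(x).
(μ y)' = 5e^(2x) ⇒ μ y = (5/2)e^(2x) + C.
Divide by μ: y = (5/2)e^(x) + Ce^(-x).


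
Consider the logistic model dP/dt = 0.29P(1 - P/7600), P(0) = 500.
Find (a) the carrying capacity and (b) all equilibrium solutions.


Logistic ODE dP/dt = 0.29P(1 - P/7600) has equilibria where dP/dt = 0, i.e. P = 0 or P = 7600.
The coefficient (1 - P/K) = 0 when P = K, identifying K = 7600 as the carrying capacity.
(a) K = 7600; (b) equilibria P = 0 and P = 7600.


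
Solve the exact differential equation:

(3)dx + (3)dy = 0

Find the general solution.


Check exactness: ∂M/∂y = 0 and ∂N/∂x = 0; equal, so the equation is exact.
Integrate M with respect to x (treating y as constant): ∫M dx = 3x + h(y).
Differentiate w.r.t. y and set equal to N: the x-dependent terms already match, leaving h'(y) = 3. Integrate: h(y) = 3y.
So F(x,y) = 3y + 3x.
General solution: 3y + 3x = C.


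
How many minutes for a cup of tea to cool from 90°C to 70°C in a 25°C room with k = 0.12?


From T(t) = T_a + (T₀ - T_a)e^(-kt), set T(t) = 70:
(70 - 25) / (90 - 25) = e^(-0.12t), so t = -ln(0.692)/0.12 ≈ 3.1 minutes.


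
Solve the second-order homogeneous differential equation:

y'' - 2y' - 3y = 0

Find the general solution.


Characteristic equation: r² - 2r - 3 = 0.
Factor: (r - 3)(r + 1) = 0 ⇒ r = 3, -1 (distinct real).
General solution: y = C₁e^(3x) + C₂e^(-x).


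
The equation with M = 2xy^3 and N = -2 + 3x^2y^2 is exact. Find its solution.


Check exactness: ∂M/∂y = 6xy^2 and ∂N/∂x = 6xy^2; equal, so the equation is exact.
Integrate M with respect to x (treating y as constant): ∫M dx = x^2y^3 + h(y).
Differentiate w.r.t. y and set equal to N: the x-dependent terms already match, leaving h'(y) = -2. Integrate: h(y) = -2y.
So F(x,y) = -2y + x^2y^3.
General solution: -2y + x^2y^3 = C.


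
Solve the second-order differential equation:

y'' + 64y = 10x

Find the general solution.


Homogeneous: r² + 64 = 0 ⇒ r = ±8i, y_h = C₁cos(8x) + C₂sin(8x).
Polynomial forcing; try y_p = Ax + B. Then y_p'' + 64 y_p = 64(Ax + B) = 10x, so B = 0 and A = 5/32.
General solution: y = C₁cos(8x) + C₂sin(8x) + (5/32)x.


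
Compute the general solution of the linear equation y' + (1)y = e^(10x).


P(x) = 1 ⇒ μ = e^(x).
(μ y)' = e^(11x) ⇒ μ y = e^(11x)/11 + C.
Divide by μ: y = (1/11)e^(10x) + Ce^(-x).


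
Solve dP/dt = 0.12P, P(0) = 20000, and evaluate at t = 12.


The ODE dP/dt = 0.12P has solution P(t) = P(0)e^(0.12t).
Substitute P(0) = 20000 and t = 12: P(12) = 20000 e^(1.44) ≈ 84414.


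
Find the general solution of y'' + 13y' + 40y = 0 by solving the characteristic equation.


Characteristic equation: r² + 13r + 40 = 0.
Factor: (r + 8)(r + 5) = 0 ⇒ r = -8, -5 (distinct real).
General solution: y = C₁e^(-8x) + C₂e^(-5x).


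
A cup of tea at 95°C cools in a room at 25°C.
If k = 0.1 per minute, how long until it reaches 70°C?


From T(t) = T_a + (T₀ - T_a)e^(-kt), set T(t) = 70:
(70 - 25) / (95 - 25) = e^(-0.1t), so t = -ln(0.643)/0.1 ≈ 4.4 minutes.


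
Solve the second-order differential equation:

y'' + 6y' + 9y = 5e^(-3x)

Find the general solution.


Characteristic polynomial (r + 3)² = 0; repeated root r = -3.
y_h = (C₁ + C₂x)e^(-3x). Forcing matches the repeated root (resonance), so try y_p = Ax² e^(-3x).
Substitute and solve for A: 2A = 5, so A = 5/2.
General solution: y = (C₁ + C₂x + (5/2)x²)e^(-3x).


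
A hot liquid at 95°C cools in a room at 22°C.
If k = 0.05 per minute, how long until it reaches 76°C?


From T(t) = T_a + (T₀ - T_a)e^(-kt), set T(t) = 76:
(76 - 22) / (95 - 22) = e^(-0.05t), so t = -ln(0.740)/0.05 ≈ 6.0 minutes.


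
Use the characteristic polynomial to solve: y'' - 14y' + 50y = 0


Characteristic equation: r² - 14r + 50 = 0.
Discriminant is negative; roots r = 7 ± 1i (complex conjugate pair).
General solution uses e^(α x)(C₁ cos(β x) + C₂ sin(β x)): y = e^(7x)(C₁cos(x) + C₂sin(x)).


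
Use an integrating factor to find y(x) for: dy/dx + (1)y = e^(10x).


P(x) = 1 ⇒ μ = e^(x).
(μ y)' = e^(11x) ⇒ μ y = e^(11x)/11 + C.
Divide by μ: y = (1/11)e^(10x) + Ce^(-x).


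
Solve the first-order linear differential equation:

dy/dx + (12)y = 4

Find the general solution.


P(x) = 12, Q(x) = 4; integrating factor μ = e^(12x).
(μ y)' = 4e^(12x) ⇒ μ y = (1/3)e^(12x) + C.
Divide by μ: y = 1/3 + Ce^(-12x).


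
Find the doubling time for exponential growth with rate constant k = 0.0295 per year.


Exponential growth: P(t) = P₀ e^(0.0295t). Set P(t)/P₀ = 2: e^(0.0295t) = 2.
Solve: t = ln(2)/0.0295 ≈ 23.50 years.


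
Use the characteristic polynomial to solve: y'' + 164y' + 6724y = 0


Characteristic equation: r² + 164r + 6724 = 0, i.e. (r + 82)² = 0.
Repeated root r = -82; include an x factor for the second linearly independent solution.
General solution: y = (C₁ + C₂x)e^(-82x).


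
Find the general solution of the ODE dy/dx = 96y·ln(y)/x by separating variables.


Separate: dy/[y ln(y)] = 96 dx/x.
Substitute u = ln(y): du/u = 96 dx/x.
Integrate: ln|ln(y)| = 96ln|x| + C₀, hence ln(y) = C·x^96.


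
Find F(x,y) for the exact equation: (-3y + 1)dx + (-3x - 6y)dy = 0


Check exactness: ∂M/∂y = -3 and ∂N/∂x = -3; equal, so the equation is exact.
Integrate M with respect to x (treating y as constant): ∫M dx = -3xy + x + h(y).
Differentiate w.r.t. y and set equal to N: the x-dependent terms already match, leaving h'(y) = -6y. Integrate: h(y) = -3y^2.
So F(x,y) = -3xy + x - 3y^2.
General solution: -3xy + x - 3y^2 = C.


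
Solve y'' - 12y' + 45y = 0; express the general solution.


Characteristic equation: r² - 12r + 45 = 0.
Discriminant is negative; roots r = 6 ± 3i (complex conjugate pair).
General solution uses e^(α x)(C₁ cos(β x) + C₂ sin(β x)): y = e^(6x)(C₁cos(3x) + C₂sin(3x)).


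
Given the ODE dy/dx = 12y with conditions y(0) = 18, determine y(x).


General solution of y' = 12y is y = Ce^(12x).
Apply y(0) = 18: C = 18.
Particular solution: y = 18e^(12x).


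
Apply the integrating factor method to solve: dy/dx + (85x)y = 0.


P(x) = 85x ⇒ μ = e^((85/2)x²).
Q(x) = 0 so μ y is constant: y = Ce^(-(85/2)x²).


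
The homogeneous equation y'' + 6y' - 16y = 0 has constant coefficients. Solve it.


Characteristic equation: r² + 6r - 16 = 0.
Factor: (r - 2)(r + 8) = 0 ⇒ r = 2, -8 (distinct real).
General solution: y = C₁e^(2x) + C₂e^(-8x).


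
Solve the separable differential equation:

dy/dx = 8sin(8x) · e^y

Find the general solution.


Separate: e^(-y) dy = 8sin(8x) dx.
Integrate: -e^(-y) = -cos(8x) + C₀.
Rearrange: e^(-y) = cos(8x) + C.


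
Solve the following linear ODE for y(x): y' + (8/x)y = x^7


P(x) = 8/x ⇒ μ = x^8.
(x^8 y)' = x^8·x^7 = x^15.
Integrate: x^8 y = x^16/(16) + C.
Solve for y: y = (1/16)x^8 + C/x^8.


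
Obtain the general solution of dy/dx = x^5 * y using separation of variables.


Separate variables: dy/y = x^5 dx.
Integrate: ln|y| = (1/6)x^6 + C₀.
Exponentiate: y = Ce^((1/6)x^6).


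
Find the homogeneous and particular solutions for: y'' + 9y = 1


Homogeneous part: r² + 9 = 0 ⇒ r = ±3i, so y_h = C₁cos(3x) + C₂sin(3x).
Try constant y_p = A; plug in: 9A = 1 ⇒ A = 1/9.
General solution: y = C₁cos(3x) + C₂sin(3x) + 1/9.


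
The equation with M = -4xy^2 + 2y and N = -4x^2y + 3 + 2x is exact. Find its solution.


Check exactness: ∂M/∂y = -8xy + 2 and ∂N/∂x = -8xy + 2; equal, so the equation is exact.
Integrate M with respect to x (treating y as constant): ∫M dx = -2x^2y^2 + 2xy + h(y).
Differentiate w.r.t. y and set equal to N: the x-dependent terms already match, leaving h'(y) = 3. Integrate: h(y) = 3y.
So F(x,y) = -2x^2y^2 + 3y + 2xy.
General solution: -2x^2y^2 + 3y + 2xy = C.


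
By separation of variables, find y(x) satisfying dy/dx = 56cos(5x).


g(y) = 1, so integrate directly: y = ∫ 56cos(5x) dx = (56/5)sin(5x) + C.


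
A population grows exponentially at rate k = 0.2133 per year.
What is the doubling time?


Exponential growth: P(t) = P₀ e^(0.2133t). Set P(t)/P₀ = 2: e^(0.2133t) = 2.
Solve: t = ln(2)/0.2133 ≈ 3.25 years.


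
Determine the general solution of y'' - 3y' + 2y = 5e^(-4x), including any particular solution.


Characteristic roots of r² - 3r + 2 = 0 are 2, 1.
y_h = C₁e^(2x) + C₂e^(x).
Forcing exponent -4 is not a characteristic root; try y_p = Ae^(-4x).
Substitute: A·(16 + (-3)·-4 + (2)) = A·30 = 5, so A = 1/6.
General solution: y = C₁e^(2x) + C₂e^(x) + (1/6)e^(-4x).


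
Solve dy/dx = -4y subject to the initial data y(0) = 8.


General solution of y' = -4y is y = Ce^(-4x).
Apply y(0) = 8: C = 8.
Particular solution: y = 8e^(-4x).


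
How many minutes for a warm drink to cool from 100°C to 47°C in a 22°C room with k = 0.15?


From T(t) = T_a + (T₀ - T_a)e^(-kt), set T(t) = 47:
(47 - 22) / (100 - 22) = e^(-0.15t), so t = -ln(0.321)/0.15 ≈ 7.6 minutes.


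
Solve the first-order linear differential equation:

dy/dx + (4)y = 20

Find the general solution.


P(x) = 4, Q(x) = 20; integrating factor μ = e^(4x).
(μ y)' = 20e^(4x) ⇒ μ y = 5e^(4x) + C.
Divide by μ: y = 5 + Ce^(-4x).


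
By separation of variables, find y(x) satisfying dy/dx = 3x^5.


Integrate both sides with respect to x: y = ∫ 3x^5 dx = (1/2)x^6 + C.


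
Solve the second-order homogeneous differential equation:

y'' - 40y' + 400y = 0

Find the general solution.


Characteristic equation: r² - 40r + 400 = 0, i.e. (r - 20)² = 0.
Repeated root r = 20; include an x factor for the second linearly independent solution.
General solution: y = (C₁ + C₂x)e^(20x).


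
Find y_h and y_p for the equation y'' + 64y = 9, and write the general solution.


Homogeneous part: r² + 64 = 0 ⇒ r = ±8i, so y_h = C₁cos(8x) + C₂sin(8x).
Try constant y_p = A; plug in: 64A = 9 ⇒ A = 9/64.
General solution: y = C₁cos(8x) + C₂sin(8x) + 9/64.


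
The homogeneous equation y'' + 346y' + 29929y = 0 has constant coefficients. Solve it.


Characteristic equation: r² + 346r + 29929 = 0, i.e. (r + 173)² = 0.
Repeated root r = -173; include an x factor for the second linearly independent solution.
General solution: y = (C₁ + C₂x)e^(-173x).


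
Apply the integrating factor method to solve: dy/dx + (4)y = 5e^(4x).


P(x) = 4 ⇒ μ = e^(4x).
(μ y)' = 5e^(8x) ⇒ μ y = (5/8)e^(8x) + C.
Divide by μ: y = (5/8)e^(4x) + Ce^(-4x).


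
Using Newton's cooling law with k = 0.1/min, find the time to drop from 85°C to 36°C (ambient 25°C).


From T(t) = T_a + (T₀ - T_a)e^(-kt), set T(t) = 36:
(36 - 25) / (85 - 25) = e^(-0.1t), so t = -ln(0.183)/0.1 ≈ 17.0 minutes.


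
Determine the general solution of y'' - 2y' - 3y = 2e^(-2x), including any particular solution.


Characteristic roots of r² - 2r - 3 = 0 are -1, 3.
y_h = C₁e^(-x) + C₂e^(3x).
Forcing exponent -2 is not a characteristic root; try y_p = Ae^(-2x).
Substitute: A·(4 + (-2)·-2 + (-3)) = A·5 = 2, so A = 2/5.
General solution: y = C₁e^(-x) + C₂e^(3x) + (2/5)e^(-2x).


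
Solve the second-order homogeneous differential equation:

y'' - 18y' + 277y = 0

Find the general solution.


Characteristic equation: r² - 18r + 277 = 0.
Discriminant is negative; roots r = 9 ± 14i (complex conjugate pair).
General solution uses e^(α x)(C₁ cos(β x) + C₂ sin(β x)): y = e^(9x)(C₁cos(14x) + C₂sin(14x)).


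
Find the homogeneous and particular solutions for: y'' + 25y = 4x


Homogeneous: r² + 25 = 0 ⇒ r = ±5i, y_h = C₁cos(5x) + C₂sin(5x).
Polynomial forcing; try y_p = Ax + B. Then y_p'' + 25 y_p = 25(Ax + B) = 4x, so B = 0 and A = 4/25.
General solution: y = C₁cos(5x) + C₂sin(5x) + (4/25)x.


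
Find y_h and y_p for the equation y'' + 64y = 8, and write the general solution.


Homogeneous part: r² + 64 = 0 ⇒ r = ±8i, so y_h = C₁cos(8x) + C₂sin(8x).
Try constant y_p = A; plug in: 64A = 8 ⇒ A = 1/8.
General solution: y = C₁cos(8x) + C₂sin(8x) + 1/8.


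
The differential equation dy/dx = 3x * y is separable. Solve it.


Separate variables: dy/y = 3x dx.
Integrate: ln|y| = (3/2)x^2 + C₀.
Exponentiate: y = Ce^((3/2)x^2).


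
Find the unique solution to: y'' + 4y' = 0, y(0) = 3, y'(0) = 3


Characteristic roots of r² + 4r = 0 are 0, -4.
General solution y = c₁ + c₂ e^(-4x).
Apply y(0) = 3: c₁ + c₂ = 3. Apply y'(0) = 3: 0 c₁ - 4 c₂ = 3.
Solve: c₁ = 15/4, c₂ = -3/4.
Particular solution: y = 15/4 - (3/4)e^(-4x).


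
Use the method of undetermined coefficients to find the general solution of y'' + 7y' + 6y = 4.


Characteristic roots of r² + 7r + 6 = 0 are -1, -6.
y_h = C₁e^(-x) + C₂e^(-6x).
Constant forcing; try y_p = A. Then 6A = 4 ⇒ A = 2/3.
General solution: y = C₁e^(-x) + C₂e^(-6x) + 2/3.


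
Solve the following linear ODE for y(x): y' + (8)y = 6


P(x) = 8, Q(x) = 6; integrating factor μ = e^(8x).
(μ y)' = 6e^(8x) ⇒ μ y = (3/4)e^(8x) + C.
Divide by μ: y = 3/4 + Ce^(-8x).


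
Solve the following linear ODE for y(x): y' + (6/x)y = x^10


P(x) = 6/x ⇒ μ = x^6.
(x^6 y)' = x^6·x^10 = x^16.
Integrate: x^6 y = x^17/(17) + C.
Solve for y: y = (1/17)x^11 + C/x^6.


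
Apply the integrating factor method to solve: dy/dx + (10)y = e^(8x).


P(x) = 10 ⇒ μ = e^(10x).
(μ y)' = e^(18x) ⇒ μ y = e^(18x)/18 + C.
Divide by μ: y = (1/18)e^(8x) + Ce^(-10x).


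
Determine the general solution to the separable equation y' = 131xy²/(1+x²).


Separate: dy/y² = 131x/(1+x²) dx.
Integrate LHS: ∫ dy/y² = -1/y.
Integrate RHS via u = 1+x²: (131/2)ln(1+x²) + C.
Result: -1/y = (131/2)ln(1+x²) + C.


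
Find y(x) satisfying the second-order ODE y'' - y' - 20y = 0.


Characteristic equation: r² - r - 20 = 0.
Factor: (r - 5)(r + 4) = 0 ⇒ r = 5, -4 (distinct real).
General solution: y = C₁e^(5x) + C₂e^(-4x).


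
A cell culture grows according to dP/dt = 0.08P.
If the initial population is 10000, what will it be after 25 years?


The ODE dP/dt = 0.08P has solution P(t) = P(0)e^(0.08t).
Substitute P(0) = 10000 and t = 25: P(25) = 10000 e^(2.00) ≈ 73891.


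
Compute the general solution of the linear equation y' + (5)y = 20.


P(x) = 5, Q(x) = 20; integrating factor μ = e^(5x).
(μ y)' = 20e^(5x) ⇒ μ y = 4e^(5x) + C.
Divide by μ: y = 4 + Ce^(-5x).


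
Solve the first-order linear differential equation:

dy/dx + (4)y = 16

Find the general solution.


P(x) = 4, Q(x) = 16; integrating factor μ = e^(4x).
(μ y)' = 16e^(4x) ⇒ μ y = 4e^(4x) + C.
Divide by μ: y = 4 + Ce^(-4x).


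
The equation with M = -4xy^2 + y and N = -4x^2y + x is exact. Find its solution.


Check exactness: ∂M/∂y = -8xy + 1 and ∂N/∂x = -8xy + 1; equal, so the equation is exact.
Integrate M with respect to x (treating y as constant): ∫M dx = -2x^2y^2 + xy + h(y).
Differentiate w.r.t. y and set equal to N: all terms match, so h'(y) = 0 and h is a constant absorbed into C.
General solution: -2x^2y^2 + xy = C.


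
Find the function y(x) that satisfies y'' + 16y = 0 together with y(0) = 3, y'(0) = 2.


Characteristic roots of r² + 16 = 0 are ±4i, so y = C₁cos(4x) + C₂sin(4x).
Apply y(0) = 3: C₁ = 3. Differentiate and apply y'(0) = 2: 4·C₂ = 2, so C₂ = 1/2.
Particular solution: y = 3cos(4x) + (1/2)sin(4x).


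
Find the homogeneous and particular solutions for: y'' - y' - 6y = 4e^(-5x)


Characteristic roots of r² - r - 6 = 0 are -2, 3.
y_h = C₁e^(-2x) + C₂e^(3x).
Forcing exponent -5 is not a characteristic root; try y_p = Ae^(-5x).
Substitute: A·(25 + (-1)·-5 + (-6)) = A·24 = 4, so A = 1/6.
General solution: y = C₁e^(-2x) + C₂e^(3x) + (1/6)e^(-5x).


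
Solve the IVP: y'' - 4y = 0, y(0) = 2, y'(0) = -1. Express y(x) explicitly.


Characteristic roots of r² - 4 = 0 are -2, 2.
General solution y = c₁ e^(-2x) + c₂ e^(2x).
Apply y(0) = 2: c₁ + c₂ = 2. Apply y'(0) = -1: -2 c₁ + 2 c₂ = -1.
Solve: c₁ = 5/4, c₂ = 3/4.
Particular solution: y = (5/4)e^(-2x) + (3/4)e^(2x).


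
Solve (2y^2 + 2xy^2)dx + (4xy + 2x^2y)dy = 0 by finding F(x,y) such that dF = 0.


Check exactness: ∂M/∂y = 4y + 4xy and ∂N/∂x = 4y + 4xy; equal, so the equation is exact.
Integrate M with respect to x (treating y as constant): ∫M dx = 2xy^2 + x^2y^2 + h(y).
Differentiate w.r.t. y and set equal to N: all terms match, so h'(y) = 0 and h is a constant absorbed into C.
General solution: 2xy^2 + x^2y^2 = C.


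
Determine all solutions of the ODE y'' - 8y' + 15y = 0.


Characteristic equation: r² - 8r + 15 = 0.
Factor: (r - 3)(r - 5) = 0 ⇒ r = 3, 5 (distinct real).
General solution: y = C₁e^(3x) + C₂e^(5x).


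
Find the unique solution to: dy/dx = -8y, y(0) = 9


General solution of y' = -8y is y = Ce^(-8x).
Apply y(0) = 9: C = 9.
Particular solution: y = 9e^(-8x).


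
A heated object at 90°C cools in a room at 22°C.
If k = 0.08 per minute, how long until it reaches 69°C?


From T(t) = T_a + (T₀ - T_a)e^(-kt), set T(t) = 69:
(69 - 22) / (90 - 22) = e^(-0.08t), so t = -ln(0.691)/0.08 ≈ 4.6 minutes.


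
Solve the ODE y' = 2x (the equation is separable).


Integrate both sides with respect to x: y = ∫ 2x dx = x^2 + C.


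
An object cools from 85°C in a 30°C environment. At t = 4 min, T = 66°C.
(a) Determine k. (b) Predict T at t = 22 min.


Newton's law: T(t) = T_a + (T₀ - T_a)e^(-kt).
(a) Use T(4) = 66: (66 - 30)/(85 - 30) = e^(-k·4), so k = -ln(0.655)/4 ≈ 0.1060.
(b) Apply k to t = 22: T(22) = 30 + (55)e^(-2.331) ≈ 35.3°C.


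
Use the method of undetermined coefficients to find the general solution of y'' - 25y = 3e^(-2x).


Characteristic roots of r² - 25 = 0 are -5, 5.
y_h = C₁e^(-5x) + C₂e^(5x).
Forcing exponent -2 is not a characteristic root; try y_p = Ae^(-2x).
Substitute: A·(4 + (0)·-2 + (-25)) = A·-21 = 3, so A = -1/7.
General solution: y = C₁e^(-5x) + C₂e^(5x) - (1/7)e^(-2x).


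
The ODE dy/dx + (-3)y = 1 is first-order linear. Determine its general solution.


P(x) = -3 ⇒ μ = e^(-3x).
(μ y)' = e^(-3x) ⇒ μ y = -(1/3)e^(-3x) + C.
Divide by μ: y = -1/3 + Ce^(3x).


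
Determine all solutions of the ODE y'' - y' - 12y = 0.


Characteristic equation: r² - r - 12 = 0.
Factor: (r - 4)(r + 3) = 0 ⇒ r = 4, -3 (distinct real).
General solution: y = C₁e^(4x) + C₂e^(-3x).
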